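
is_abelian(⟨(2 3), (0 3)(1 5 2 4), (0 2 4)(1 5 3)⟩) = no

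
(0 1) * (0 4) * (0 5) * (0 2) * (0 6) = (0 1 4 5 2 6)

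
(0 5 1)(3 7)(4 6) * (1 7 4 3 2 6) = (0 5 7 2 6 3 4 1)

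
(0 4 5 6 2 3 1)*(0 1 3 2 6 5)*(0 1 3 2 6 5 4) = (1 3 2 6 5 4)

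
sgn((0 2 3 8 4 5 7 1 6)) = 1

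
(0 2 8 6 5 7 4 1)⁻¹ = (0 1 4 7 5 6 8 2)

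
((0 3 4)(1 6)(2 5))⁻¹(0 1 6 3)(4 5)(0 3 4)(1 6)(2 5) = (0 2)(1 4 3 6)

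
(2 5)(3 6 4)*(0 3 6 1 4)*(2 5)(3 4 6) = (0 4 3 1 6)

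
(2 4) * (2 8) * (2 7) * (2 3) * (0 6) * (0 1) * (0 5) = (0 6 1 5)(2 4 8 7 3)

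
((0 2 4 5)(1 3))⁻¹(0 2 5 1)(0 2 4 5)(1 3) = (0 3 2 4)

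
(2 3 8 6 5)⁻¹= (2 5 6 8 3)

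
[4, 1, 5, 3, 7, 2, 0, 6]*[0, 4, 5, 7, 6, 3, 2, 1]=[6, 4, 3, 7, 1, 5, 0, 2]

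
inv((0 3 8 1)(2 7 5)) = (0 1 8 3)(2 5 7)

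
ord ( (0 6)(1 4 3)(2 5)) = 6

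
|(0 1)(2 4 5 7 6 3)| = 6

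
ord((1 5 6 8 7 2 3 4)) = 8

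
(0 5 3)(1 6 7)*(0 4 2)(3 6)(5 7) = (0 7 1 3 4 2)(5 6)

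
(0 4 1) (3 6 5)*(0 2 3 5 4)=(1 2 3 6 4) 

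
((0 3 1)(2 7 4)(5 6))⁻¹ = (0 1 3)(2 4 7)(5 6)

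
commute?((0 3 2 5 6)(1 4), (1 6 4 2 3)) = no:(0 3 2 5 6)(1 4) * (1 6 4 2 3) = (0 1 2 5 4 6), (1 6 4 2 3) * (0 3 2 5 6)(1 4) = (0 3 4 5 6 1)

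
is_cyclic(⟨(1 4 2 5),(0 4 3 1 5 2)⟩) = no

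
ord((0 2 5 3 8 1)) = 6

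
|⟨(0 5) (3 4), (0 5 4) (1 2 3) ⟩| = 60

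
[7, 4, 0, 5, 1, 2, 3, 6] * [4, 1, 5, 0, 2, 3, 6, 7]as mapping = [0→7, 1→2, 2→4, 3→3, 4→1, 5→5, 6→0, 7→6]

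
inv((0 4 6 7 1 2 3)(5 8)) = (0 3 2 1 7 6 4)(5 8)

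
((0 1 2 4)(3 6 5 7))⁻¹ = (0 4 2 1)(3 7 5 6)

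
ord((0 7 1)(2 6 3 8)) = 12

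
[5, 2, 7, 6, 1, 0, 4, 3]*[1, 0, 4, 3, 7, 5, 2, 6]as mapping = [0→5, 1→4, 2→6, 3→2, 4→0, 5→1, 6→7, 7→3]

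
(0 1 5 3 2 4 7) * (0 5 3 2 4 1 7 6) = (0 7 5 2 1 3 4 6)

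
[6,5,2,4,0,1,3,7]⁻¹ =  [4,5,2,6,3,1,0,7]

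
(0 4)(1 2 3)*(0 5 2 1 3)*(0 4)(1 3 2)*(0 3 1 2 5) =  (0 3 5 2 4)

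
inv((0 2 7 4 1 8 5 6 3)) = (0 3 6 5 8 1 4 7 2)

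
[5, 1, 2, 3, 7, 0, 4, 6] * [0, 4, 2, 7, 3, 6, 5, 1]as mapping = [0→6, 1→4, 2→2, 3→7, 4→1, 5→0, 6→3, 7→5]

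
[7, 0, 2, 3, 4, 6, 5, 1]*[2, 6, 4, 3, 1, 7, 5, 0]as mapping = [0→0, 1→2, 2→4, 3→3, 4→1, 5→5, 6→7, 7→6]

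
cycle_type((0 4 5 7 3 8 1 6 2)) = 9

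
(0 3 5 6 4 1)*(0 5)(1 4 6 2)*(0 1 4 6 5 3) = (1 3)(2 4 6 5)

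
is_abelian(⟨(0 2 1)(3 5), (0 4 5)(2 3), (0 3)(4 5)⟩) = no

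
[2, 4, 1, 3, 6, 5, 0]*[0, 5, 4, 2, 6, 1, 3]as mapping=[0→4, 1→6, 2→5, 3→2, 4→3, 5→1, 6→0]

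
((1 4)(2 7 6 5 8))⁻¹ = (1 4)(2 8 5 6 7)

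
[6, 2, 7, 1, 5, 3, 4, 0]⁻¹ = [7, 3, 1, 5, 6, 4, 0, 2]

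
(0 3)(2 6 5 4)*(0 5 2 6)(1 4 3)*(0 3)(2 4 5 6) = (0 1 5)(2 3 6 4)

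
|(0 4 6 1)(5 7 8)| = 12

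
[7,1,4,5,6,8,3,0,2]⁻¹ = [7,1,8,6,2,3,4,0,5]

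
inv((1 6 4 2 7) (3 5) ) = (1 7 2 4 6) (3 5) 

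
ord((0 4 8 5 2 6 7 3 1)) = 9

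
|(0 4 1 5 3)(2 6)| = 10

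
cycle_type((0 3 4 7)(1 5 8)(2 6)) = 2.3.4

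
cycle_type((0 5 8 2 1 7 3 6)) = 8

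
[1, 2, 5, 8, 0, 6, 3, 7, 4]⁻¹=[4, 0, 1, 6, 8, 2, 5, 7, 3]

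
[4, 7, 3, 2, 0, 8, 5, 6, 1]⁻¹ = [4, 8, 3, 2, 0, 6, 7, 1, 5]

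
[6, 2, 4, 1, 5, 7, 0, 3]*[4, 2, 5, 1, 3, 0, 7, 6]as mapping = [0→7, 1→5, 2→3, 3→2, 4→0, 5→6, 6→4, 7→1]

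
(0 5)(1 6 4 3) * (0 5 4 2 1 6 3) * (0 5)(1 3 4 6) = (0 6 2 3 1 4 5)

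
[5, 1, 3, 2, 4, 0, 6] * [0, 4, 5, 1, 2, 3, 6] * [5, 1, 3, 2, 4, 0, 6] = [2, 4, 1, 0, 3, 5, 6]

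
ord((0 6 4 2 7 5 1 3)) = 8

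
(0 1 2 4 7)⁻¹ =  (0 7 4 2 1)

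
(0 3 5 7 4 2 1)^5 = (0 2 7 3 1 4 5)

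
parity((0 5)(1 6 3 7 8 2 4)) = odd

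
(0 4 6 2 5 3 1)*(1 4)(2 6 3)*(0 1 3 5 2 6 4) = (0 3)(4 5 6)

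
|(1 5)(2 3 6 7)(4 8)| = 4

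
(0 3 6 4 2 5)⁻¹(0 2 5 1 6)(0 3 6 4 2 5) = (0 1 4 3 5)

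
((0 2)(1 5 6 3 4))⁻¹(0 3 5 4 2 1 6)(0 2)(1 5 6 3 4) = (0 5 3 2 4 6 1)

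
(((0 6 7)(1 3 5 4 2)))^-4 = (0 7 6)(1 3 5 4 2)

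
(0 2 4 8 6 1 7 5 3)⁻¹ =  (0 3 5 7 1 6 8 4 2)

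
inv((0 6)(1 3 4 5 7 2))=(0 6)(1 2 7 5 4 3)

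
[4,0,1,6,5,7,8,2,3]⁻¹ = [1,2,7,8,0,4,3,5,6]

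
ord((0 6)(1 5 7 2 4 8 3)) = 14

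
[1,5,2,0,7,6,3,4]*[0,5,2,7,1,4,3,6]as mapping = [0→5,1→4,2→2,3→0,4→6,5→3,6→7,7→1]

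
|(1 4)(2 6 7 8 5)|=10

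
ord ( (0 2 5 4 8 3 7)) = 7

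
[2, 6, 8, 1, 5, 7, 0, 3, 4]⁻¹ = [6, 3, 0, 7, 8, 4, 1, 5, 2]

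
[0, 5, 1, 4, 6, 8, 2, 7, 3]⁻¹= [0, 2, 6, 8, 3, 1, 4, 7, 5]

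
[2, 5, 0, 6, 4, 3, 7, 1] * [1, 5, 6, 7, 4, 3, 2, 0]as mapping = [0→6, 1→3, 2→1, 3→2, 4→4, 5→7, 6→0, 7→5]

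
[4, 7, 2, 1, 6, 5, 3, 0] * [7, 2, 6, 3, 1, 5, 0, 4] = [1, 4, 6, 2, 0, 5, 3, 7]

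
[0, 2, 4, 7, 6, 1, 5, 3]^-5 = [0, 1, 2, 7, 4, 5, 6, 3]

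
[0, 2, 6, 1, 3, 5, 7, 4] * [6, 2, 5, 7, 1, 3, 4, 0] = [6, 5, 4, 2, 7, 3, 0, 1]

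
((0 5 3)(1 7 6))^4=(0 5 3)(1 7 6)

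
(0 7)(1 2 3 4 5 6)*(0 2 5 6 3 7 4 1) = (0 4 6)(1 5 3)(2 7)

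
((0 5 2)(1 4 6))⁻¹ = (0 2 5)(1 6 4)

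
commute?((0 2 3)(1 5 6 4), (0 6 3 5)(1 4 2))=no:(0 2 3)(1 5 6 4) * (0 6 3 5)(1 4 2)=(0 1)(2 5 3 6), (0 6 3 5)(1 4 2) * (0 2 3)(1 5 6 4)=(0 4 3 6)(2 5)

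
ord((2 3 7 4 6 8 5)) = 7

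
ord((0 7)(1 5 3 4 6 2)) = 6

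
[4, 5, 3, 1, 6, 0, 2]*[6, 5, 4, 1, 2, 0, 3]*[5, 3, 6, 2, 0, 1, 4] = [6, 5, 3, 1, 2, 4, 0]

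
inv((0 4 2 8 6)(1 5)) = (0 6 8 2 4)(1 5)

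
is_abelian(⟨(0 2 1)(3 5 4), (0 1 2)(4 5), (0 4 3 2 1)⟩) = no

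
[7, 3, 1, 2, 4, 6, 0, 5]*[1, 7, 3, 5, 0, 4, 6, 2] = [2, 5, 7, 3, 0, 6, 1, 4]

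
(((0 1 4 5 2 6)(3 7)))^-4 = (0 4 2)(1 5 6)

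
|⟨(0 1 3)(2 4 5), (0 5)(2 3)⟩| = 24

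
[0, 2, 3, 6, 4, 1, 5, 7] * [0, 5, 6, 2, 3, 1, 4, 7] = [0, 6, 2, 4, 3, 5, 1, 7]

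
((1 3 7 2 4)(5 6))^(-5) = (5 6)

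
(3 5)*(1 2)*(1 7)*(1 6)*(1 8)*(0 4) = (0 4)(1 2 7 6 8)(3 5)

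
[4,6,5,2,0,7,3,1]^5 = [4,7,3,6,0,2,1,5]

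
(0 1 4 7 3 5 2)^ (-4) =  (0 7 2 4 5 1 3)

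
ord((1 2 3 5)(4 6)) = 4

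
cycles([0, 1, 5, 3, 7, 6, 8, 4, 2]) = (2 5 6 8)(4 7)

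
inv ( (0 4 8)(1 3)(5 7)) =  (0 8 4)(1 3)(5 7)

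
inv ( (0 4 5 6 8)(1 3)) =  (0 8 6 5 4)(1 3)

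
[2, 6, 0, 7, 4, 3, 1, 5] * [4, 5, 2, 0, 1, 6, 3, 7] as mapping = [0→2, 1→3, 2→4, 3→7, 4→1, 5→0, 6→5, 7→6] 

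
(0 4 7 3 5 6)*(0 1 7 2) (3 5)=(0 4 2) (1 7 5 6) 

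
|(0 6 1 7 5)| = 5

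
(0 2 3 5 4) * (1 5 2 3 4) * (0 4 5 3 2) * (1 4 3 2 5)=(0 5 4 3)(1 2)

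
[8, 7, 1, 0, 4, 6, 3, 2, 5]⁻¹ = [3, 2, 7, 6, 4, 8, 5, 1, 0]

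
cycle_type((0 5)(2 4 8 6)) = 2.4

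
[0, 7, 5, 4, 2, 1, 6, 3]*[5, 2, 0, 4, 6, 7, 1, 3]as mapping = [0→5, 1→3, 2→7, 3→6, 4→0, 5→2, 6→1, 7→4]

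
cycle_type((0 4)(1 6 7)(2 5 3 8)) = 2.3.4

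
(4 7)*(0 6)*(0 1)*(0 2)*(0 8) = (0 6 1 2 8) (4 7) 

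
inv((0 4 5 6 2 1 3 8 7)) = (0 7 8 3 1 2 6 5 4)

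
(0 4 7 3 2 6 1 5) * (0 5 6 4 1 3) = (0 1 6 3 2 4 7)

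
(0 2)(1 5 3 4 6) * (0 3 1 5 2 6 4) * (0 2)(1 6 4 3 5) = (0 4 3 2 5 6 1)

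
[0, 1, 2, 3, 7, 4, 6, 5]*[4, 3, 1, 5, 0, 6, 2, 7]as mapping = [0→4, 1→3, 2→1, 3→5, 4→7, 5→0, 6→2, 7→6]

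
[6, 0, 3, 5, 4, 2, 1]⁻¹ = [1, 6, 5, 2, 4, 3, 0]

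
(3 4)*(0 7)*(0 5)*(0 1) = (0 7 5 1)(3 4)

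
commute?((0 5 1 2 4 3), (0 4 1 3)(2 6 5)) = no:(0 5 1 2 4 3) * (0 4 1 3)(2 6 5) = (0 2 1 6 5 3 4), (0 4 1 3)(2 6 5) * (0 5 1 2 4 3) = (0 3 5 4 2 6 1)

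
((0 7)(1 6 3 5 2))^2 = (1 3 2 6 5)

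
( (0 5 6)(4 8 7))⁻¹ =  (0 6 5)(4 7 8)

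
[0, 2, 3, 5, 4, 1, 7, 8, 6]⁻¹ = [0, 5, 1, 2, 4, 3, 8, 6, 7]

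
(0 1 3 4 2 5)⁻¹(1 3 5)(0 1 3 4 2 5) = (0 3 4)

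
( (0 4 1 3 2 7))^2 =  (0 1 2)(3 7 4)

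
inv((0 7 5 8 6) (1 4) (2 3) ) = (0 6 8 5 7) (1 4) (2 3) 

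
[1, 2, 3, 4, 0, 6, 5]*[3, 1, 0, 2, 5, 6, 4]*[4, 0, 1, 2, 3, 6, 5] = [0, 4, 1, 6, 2, 3, 5]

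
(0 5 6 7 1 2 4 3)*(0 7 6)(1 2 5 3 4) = (0 3 7 2 1 5)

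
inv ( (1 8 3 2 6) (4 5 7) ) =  (1 6 2 3 8) (4 7 5) 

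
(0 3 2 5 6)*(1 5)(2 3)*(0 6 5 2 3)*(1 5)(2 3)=(0 2 5 1 3)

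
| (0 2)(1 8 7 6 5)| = 10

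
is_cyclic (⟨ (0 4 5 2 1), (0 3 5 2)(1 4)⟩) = no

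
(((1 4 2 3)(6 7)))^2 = (1 2)(3 4)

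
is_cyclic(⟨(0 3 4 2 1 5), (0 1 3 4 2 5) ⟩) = no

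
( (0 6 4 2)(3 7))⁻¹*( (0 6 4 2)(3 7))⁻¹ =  (0 4)(2 6)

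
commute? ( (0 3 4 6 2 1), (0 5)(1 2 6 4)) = no: (0 3 4 6 2 1)*(0 5)(1 2 6 4) = (0 3 1 5), (0 5)(1 2 6 4)*(0 3 4 6 2 1) = (0 5 3 4)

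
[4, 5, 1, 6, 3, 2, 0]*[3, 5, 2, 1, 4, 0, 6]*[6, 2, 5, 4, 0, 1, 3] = [0, 6, 1, 3, 2, 5, 4]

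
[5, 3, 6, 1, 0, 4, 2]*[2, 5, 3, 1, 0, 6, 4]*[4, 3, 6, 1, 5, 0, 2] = [2, 3, 5, 0, 6, 4, 1]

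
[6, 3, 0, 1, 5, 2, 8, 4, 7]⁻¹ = [2, 3, 5, 1, 7, 4, 0, 8, 6]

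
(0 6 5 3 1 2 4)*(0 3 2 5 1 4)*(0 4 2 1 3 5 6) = (1 6 3 2 4 5)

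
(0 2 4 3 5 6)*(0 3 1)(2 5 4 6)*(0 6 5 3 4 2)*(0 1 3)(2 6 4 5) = (1 4 3 6 5)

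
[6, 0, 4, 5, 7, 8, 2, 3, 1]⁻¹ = [1, 8, 6, 7, 2, 3, 0, 4, 5]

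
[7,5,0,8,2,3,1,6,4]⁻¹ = [2,6,4,5,8,1,7,0,3]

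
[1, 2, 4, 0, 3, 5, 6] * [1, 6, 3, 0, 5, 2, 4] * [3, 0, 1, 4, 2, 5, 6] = [6, 4, 5, 0, 3, 1, 2]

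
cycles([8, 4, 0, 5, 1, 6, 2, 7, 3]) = (0 8 3 5 6 2)(1 4)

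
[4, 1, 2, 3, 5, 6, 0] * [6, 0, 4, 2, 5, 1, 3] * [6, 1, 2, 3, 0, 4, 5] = [4, 6, 0, 2, 1, 3, 5]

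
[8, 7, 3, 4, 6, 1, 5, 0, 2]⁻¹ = [7, 5, 8, 2, 3, 6, 4, 1, 0]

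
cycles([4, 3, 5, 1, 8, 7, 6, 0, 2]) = (0 4 8 2 5 7)(1 3)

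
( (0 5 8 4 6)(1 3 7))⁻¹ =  (0 6 4 8 5)(1 7 3)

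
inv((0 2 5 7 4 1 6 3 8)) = (0 8 3 6 1 4 7 5 2)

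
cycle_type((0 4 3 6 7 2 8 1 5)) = 9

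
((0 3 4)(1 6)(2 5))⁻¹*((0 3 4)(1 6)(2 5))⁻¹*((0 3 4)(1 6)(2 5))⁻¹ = (1 6)(2 5)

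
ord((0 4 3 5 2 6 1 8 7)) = 9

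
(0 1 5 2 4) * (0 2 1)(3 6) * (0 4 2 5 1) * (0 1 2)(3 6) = (0 4 5 1 2)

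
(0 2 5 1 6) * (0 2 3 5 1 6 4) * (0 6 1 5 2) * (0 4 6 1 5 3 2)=(0 2 3)(1 6 4)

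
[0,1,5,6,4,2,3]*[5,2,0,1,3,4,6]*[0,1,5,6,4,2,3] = [2,5,4,3,6,0,1]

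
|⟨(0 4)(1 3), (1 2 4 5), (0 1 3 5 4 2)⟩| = 720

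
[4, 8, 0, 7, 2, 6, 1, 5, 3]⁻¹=[2, 6, 4, 8, 0, 7, 5, 3, 1]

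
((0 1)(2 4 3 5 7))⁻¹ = (0 1)(2 7 5 3 4)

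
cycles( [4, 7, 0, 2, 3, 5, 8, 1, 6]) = (0 4 3 2) (1 7) (6 8) 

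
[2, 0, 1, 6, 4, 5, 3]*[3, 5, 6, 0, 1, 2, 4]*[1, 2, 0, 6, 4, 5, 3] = [3, 6, 5, 4, 2, 0, 1]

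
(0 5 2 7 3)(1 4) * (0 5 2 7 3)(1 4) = (0 2 3 5 7)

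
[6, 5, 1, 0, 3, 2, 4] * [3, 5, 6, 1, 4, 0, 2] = [2, 0, 5, 3, 1, 6, 4]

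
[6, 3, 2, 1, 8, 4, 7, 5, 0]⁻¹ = [8, 3, 2, 1, 5, 7, 0, 6, 4]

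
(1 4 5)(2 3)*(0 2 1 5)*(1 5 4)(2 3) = (0 3 5 4)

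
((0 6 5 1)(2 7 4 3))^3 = (0 1 5 6)(2 3 4 7)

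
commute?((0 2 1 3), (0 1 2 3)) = no:(0 2 1 3)*(0 1 2 3) = (0 3 1), (0 1 2 3)*(0 2 1 3) = (0 3 2)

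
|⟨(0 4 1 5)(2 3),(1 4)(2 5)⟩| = 360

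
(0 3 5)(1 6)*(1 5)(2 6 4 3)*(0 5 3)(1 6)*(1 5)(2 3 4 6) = (0 3 2 5 1 6 4)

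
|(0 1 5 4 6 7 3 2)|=8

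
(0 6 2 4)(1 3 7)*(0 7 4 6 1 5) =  (0 1 3 4 7 5)(2 6)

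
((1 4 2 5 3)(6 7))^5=(6 7)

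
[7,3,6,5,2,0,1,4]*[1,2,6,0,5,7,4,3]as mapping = [0→3,1→0,2→4,3→7,4→6,5→1,6→2,7→5]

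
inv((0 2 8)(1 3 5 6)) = (0 8 2)(1 6 5 3)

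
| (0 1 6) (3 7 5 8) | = 12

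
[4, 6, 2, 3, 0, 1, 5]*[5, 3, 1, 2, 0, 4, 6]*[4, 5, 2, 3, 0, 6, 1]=[4, 1, 5, 2, 6, 3, 0]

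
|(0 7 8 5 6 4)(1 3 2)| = 6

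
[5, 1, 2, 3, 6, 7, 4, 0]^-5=[5, 1, 2, 3, 6, 7, 4, 0]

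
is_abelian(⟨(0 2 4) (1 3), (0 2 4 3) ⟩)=no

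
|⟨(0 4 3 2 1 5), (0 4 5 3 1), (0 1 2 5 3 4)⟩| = 720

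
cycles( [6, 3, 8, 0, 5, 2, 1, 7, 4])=(0 6 1 3)(2 8 4 5)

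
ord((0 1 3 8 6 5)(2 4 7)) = 6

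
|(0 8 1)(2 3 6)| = 3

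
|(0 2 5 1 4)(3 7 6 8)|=20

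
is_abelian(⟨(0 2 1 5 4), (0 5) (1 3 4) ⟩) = no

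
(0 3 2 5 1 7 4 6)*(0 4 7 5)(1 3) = (0 1 5 3 2)(4 6)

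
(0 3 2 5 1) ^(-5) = () 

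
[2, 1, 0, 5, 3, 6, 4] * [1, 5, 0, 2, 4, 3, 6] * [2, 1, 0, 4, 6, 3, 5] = [2, 3, 1, 4, 0, 5, 6]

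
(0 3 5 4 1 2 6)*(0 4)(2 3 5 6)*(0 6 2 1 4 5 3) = (0 3 2 1)(5 6)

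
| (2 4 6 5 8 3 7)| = 7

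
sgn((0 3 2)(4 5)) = -1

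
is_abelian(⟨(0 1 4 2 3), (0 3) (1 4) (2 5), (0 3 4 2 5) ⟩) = no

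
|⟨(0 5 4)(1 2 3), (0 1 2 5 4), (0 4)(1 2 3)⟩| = 720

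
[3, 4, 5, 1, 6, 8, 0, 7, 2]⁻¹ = [6, 3, 8, 0, 1, 2, 4, 7, 5]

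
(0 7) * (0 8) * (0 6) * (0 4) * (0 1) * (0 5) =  (0 7 8 6 4 1 5)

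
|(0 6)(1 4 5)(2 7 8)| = 6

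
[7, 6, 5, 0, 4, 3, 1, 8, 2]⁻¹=[3, 6, 8, 5, 4, 2, 1, 0, 7]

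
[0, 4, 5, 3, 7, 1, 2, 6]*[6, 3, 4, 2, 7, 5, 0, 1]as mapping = [0→6, 1→7, 2→5, 3→2, 4→1, 5→3, 6→4, 7→0]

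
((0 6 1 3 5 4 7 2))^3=(0 3 7 6 5 2 1 4)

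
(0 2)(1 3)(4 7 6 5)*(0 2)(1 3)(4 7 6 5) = (4 6)(5 7)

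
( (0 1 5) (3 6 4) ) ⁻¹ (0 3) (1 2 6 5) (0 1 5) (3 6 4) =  (0 5 2 4) (1 6) 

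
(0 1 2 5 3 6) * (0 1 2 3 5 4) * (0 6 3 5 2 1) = (0 1 5 2 4 6)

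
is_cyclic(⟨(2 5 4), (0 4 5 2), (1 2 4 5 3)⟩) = no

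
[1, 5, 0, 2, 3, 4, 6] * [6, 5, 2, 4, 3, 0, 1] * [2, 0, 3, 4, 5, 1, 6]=[1, 2, 6, 3, 5, 4, 0]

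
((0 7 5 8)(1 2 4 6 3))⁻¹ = (0 8 5 7)(1 3 6 4 2)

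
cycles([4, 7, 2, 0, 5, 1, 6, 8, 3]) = (0 4 5 1 7 8 3)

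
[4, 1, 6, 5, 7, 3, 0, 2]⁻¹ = [6, 1, 7, 5, 0, 3, 2, 4]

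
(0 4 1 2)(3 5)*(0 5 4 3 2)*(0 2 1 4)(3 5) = (0 5 1 2 3)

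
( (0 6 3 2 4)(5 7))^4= (0 4 2 3 6)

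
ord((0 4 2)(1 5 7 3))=12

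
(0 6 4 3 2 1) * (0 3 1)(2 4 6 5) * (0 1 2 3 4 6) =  (0 5 3 6)(1 4 2)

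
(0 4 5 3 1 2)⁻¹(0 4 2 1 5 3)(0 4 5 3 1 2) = (0 2 3 1 4 5)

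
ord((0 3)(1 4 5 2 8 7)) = 6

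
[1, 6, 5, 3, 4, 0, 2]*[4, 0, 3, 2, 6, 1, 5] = [0, 5, 1, 2, 6, 4, 3] 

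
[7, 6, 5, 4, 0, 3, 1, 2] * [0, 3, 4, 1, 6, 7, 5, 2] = [2, 5, 7, 6, 0, 1, 3, 4]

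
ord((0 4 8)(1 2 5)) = 3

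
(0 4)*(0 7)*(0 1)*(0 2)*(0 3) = (0 4 7 1 2 3)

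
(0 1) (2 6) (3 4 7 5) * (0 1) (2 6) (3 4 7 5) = (3 7) (4 5) 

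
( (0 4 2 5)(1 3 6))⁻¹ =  (0 5 2 4)(1 6 3)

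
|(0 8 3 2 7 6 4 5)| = 8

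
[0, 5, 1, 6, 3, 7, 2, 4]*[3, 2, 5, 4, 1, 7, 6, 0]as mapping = [0→3, 1→7, 2→2, 3→6, 4→4, 5→0, 6→5, 7→1]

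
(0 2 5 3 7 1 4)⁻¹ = (0 4 1 7 3 5 2)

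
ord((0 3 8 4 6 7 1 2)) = 8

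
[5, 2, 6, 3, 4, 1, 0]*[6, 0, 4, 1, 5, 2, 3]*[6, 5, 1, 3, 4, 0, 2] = [1, 4, 3, 5, 0, 6, 2]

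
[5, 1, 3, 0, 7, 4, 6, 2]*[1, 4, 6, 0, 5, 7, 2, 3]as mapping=[0→7, 1→4, 2→0, 3→1, 4→3, 5→5, 6→2, 7→6]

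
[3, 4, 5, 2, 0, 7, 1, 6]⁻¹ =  [4, 6, 3, 0, 1, 2, 7, 5]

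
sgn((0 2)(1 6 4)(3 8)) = 1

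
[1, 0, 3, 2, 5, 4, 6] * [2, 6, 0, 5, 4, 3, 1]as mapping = [0→6, 1→2, 2→5, 3→0, 4→3, 5→4, 6→1]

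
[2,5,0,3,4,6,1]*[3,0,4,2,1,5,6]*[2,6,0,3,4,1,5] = [4,1,3,0,6,5,2]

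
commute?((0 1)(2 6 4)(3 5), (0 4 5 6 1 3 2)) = no:(0 1)(2 6 4)(3 5)*(0 4 5 6 1 3 2) = (0 3 6 5 2 1 4), (0 4 5 6 1 3 2)*(0 1)(2 6 4)(3 5) = (0 2 1 5 4 3 6)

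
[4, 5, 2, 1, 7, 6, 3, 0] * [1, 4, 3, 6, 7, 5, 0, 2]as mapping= [0→7, 1→5, 2→3, 3→4, 4→2, 5→0, 6→6, 7→1]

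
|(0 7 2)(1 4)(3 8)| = 6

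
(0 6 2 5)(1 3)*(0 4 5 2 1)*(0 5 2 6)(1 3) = (2 6 3 5 4)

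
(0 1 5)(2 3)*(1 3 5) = (0 3 2 5)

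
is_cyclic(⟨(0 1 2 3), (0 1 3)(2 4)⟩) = no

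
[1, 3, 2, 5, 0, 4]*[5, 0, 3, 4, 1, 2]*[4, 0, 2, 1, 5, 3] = [4, 5, 1, 2, 3, 0]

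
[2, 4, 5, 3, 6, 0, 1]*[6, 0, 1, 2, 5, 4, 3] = [1, 5, 4, 2, 3, 6, 0]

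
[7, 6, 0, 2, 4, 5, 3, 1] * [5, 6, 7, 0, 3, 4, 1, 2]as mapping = [0→2, 1→1, 2→5, 3→7, 4→3, 5→4, 6→0, 7→6]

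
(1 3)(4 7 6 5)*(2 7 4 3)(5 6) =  (1 2 7 5 3)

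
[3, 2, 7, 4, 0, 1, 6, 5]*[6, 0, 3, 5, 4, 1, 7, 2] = [5, 3, 2, 4, 6, 0, 7, 1]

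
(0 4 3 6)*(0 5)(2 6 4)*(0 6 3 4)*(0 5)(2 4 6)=(0 4 6)(2 3 5)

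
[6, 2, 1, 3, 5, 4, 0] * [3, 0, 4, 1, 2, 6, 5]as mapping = [0→5, 1→4, 2→0, 3→1, 4→6, 5→2, 6→3]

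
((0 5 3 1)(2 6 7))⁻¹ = (0 1 3 5)(2 7 6)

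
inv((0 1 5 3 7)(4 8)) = (0 7 3 5 1)(4 8)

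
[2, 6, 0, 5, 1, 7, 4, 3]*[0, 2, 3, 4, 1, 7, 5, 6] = [3, 5, 0, 7, 2, 6, 1, 4]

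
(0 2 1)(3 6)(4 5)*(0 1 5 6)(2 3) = (0 3)(2 5 4 6)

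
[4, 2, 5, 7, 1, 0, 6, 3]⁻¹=[5, 4, 1, 7, 0, 2, 6, 3]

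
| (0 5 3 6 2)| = 5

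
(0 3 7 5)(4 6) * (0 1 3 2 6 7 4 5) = (0 2 6 5 1 3 4 7)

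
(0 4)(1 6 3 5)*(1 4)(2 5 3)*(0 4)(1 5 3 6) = (0 5)(2 3 6)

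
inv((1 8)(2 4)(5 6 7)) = (1 8)(2 4)(5 7 6)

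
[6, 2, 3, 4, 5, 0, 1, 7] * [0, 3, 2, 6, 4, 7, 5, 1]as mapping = [0→5, 1→2, 2→6, 3→4, 4→7, 5→0, 6→3, 7→1]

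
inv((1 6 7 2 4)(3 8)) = (1 4 2 7 6)(3 8)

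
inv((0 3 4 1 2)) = (0 2 1 4 3)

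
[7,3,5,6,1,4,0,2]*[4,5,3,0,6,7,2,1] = [1,0,7,2,5,6,4,3]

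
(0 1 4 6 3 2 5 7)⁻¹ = (0 7 5 2 3 6 4 1)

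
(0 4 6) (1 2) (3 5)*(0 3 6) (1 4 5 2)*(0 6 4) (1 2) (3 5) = (0 3 1 2) (4 6 5) 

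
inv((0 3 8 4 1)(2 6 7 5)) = (0 1 4 8 3)(2 5 7 6)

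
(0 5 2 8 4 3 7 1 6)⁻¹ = (0 6 1 7 3 4 8 2 5)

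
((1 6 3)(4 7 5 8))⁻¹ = (1 3 6)(4 8 5 7)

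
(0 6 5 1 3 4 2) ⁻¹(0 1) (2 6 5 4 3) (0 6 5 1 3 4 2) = (0 5 1 2 4) (3 6) 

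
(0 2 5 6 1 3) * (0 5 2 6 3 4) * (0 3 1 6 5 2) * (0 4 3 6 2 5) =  (1 3 5)(2 4 6)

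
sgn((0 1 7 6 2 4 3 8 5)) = 1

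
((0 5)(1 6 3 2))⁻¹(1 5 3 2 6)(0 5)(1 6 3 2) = (0 2 1 3 6)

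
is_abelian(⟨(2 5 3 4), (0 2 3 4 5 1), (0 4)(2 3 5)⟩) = no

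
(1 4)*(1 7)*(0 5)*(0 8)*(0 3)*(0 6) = (0 5 8 3 6)(1 4 7)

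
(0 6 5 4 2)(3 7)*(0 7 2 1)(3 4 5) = (0 6 3 2 7 4 1)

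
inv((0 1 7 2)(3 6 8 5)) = (0 2 7 1)(3 5 8 6)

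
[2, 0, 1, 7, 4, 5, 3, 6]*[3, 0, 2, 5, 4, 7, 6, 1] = [2, 3, 0, 1, 4, 7, 5, 6]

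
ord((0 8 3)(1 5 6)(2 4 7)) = 3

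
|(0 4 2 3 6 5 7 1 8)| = 9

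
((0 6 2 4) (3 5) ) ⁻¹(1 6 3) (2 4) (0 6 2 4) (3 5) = (0 4) (1 2 5) 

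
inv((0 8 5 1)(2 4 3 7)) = (0 1 5 8)(2 7 3 4)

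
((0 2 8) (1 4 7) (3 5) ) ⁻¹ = (0 8 2) (1 7 4) (3 5) 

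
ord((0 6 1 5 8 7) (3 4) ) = 6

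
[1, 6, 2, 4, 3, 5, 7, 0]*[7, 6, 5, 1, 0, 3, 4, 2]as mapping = [0→6, 1→4, 2→5, 3→0, 4→1, 5→3, 6→2, 7→7]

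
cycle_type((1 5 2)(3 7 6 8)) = 3.4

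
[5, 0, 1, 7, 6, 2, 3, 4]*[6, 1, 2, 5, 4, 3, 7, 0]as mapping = [0→3, 1→6, 2→1, 3→0, 4→7, 5→2, 6→5, 7→4]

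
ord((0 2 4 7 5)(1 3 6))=15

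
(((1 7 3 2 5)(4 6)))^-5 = (4 6)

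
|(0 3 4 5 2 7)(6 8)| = 6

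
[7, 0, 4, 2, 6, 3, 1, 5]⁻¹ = [1, 6, 3, 5, 2, 7, 4, 0]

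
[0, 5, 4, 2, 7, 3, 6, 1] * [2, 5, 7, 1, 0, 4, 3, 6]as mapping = [0→2, 1→4, 2→0, 3→7, 4→6, 5→1, 6→3, 7→5]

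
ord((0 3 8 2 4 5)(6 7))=6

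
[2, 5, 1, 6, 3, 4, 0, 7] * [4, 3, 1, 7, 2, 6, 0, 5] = [1, 6, 3, 0, 7, 2, 4, 5]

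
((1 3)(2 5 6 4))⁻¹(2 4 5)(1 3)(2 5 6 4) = (2 6 5)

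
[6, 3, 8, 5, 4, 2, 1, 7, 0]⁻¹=[8, 6, 5, 1, 4, 3, 0, 7, 2]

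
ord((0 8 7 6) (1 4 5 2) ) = 4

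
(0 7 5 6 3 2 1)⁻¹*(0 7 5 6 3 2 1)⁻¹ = (0 2 6 7 1 3 5)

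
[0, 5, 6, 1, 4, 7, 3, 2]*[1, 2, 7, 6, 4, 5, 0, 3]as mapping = [0→1, 1→5, 2→0, 3→2, 4→4, 5→3, 6→6, 7→7]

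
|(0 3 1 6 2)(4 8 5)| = 15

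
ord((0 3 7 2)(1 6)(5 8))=4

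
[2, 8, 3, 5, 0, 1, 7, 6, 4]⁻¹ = [4, 5, 0, 2, 8, 3, 7, 6, 1]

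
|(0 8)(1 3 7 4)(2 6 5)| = 12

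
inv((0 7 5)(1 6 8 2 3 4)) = (0 5 7)(1 4 3 2 8 6)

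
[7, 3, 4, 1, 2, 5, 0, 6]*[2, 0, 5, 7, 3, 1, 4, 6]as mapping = [0→6, 1→7, 2→3, 3→0, 4→5, 5→1, 6→2, 7→4]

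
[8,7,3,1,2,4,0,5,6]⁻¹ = [6,3,4,2,5,7,8,1,0]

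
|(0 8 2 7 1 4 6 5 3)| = 9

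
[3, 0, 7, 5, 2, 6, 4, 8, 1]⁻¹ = [1, 8, 4, 0, 6, 3, 5, 2, 7]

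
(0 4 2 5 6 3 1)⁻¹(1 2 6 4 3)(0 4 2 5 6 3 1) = (0 5 3 2 1)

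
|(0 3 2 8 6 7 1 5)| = 8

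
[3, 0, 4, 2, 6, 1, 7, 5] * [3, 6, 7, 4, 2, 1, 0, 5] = [4, 3, 2, 7, 0, 6, 5, 1]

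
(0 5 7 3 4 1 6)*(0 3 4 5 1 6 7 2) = (0 1 7 4 6 3 5 2)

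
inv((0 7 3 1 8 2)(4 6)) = (0 2 8 1 3 7)(4 6)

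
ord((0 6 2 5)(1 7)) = 4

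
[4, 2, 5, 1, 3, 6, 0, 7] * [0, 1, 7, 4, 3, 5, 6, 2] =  [3, 7, 5, 1, 4, 6, 0, 2]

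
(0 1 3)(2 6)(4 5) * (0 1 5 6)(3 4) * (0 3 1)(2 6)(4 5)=(0 4 2 3)(1 5)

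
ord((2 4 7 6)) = 4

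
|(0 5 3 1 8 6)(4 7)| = 6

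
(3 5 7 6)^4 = ()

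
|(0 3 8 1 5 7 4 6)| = 8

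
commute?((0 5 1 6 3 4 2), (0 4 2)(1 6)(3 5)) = no:(0 5 1 6 3 4 2)*(0 4 2)(1 6)(3 5) = (0 3 2 4)(5 6), (0 4 2)(1 6)(3 5)*(0 5 1 6 3 4 2) = (0 2 5 4)(1 3)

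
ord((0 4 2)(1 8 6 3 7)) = 15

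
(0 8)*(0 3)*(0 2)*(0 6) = (0 8 3 2 6)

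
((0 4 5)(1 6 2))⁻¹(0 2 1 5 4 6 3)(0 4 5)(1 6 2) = (0 5 2 3 4 1 6)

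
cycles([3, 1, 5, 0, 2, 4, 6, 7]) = (0 3)(2 5 4)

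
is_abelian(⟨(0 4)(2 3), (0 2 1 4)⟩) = no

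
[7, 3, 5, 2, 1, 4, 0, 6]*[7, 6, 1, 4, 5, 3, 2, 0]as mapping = [0→0, 1→4, 2→3, 3→1, 4→6, 5→5, 6→7, 7→2]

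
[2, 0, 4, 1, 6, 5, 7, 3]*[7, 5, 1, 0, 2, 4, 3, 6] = [1, 7, 2, 5, 3, 4, 6, 0]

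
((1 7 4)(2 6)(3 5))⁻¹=(1 4 7)(2 6)(3 5)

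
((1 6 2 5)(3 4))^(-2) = (1 2)(5 6)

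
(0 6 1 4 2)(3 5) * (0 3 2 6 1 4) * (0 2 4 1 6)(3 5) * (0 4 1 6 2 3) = (0 2 5 1 3)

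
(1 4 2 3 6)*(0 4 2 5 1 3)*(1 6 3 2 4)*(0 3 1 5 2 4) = (0 5 6 4 2 3 1)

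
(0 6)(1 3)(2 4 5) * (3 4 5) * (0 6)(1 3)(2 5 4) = (1 2 4)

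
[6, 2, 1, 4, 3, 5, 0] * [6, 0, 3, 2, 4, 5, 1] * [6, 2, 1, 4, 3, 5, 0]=[2, 4, 6, 3, 1, 5, 0]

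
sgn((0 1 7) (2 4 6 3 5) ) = 1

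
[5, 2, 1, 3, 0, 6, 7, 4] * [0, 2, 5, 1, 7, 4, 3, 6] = [4, 5, 2, 1, 0, 3, 6, 7]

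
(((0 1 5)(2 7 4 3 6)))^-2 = (0 1 5)(2 3 7 6 4)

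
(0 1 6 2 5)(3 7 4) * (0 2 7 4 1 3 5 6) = (0 3 4 5 2 6 7 1)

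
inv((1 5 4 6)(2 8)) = (1 6 4 5)(2 8)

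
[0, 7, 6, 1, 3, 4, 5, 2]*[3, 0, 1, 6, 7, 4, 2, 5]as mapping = [0→3, 1→5, 2→2, 3→0, 4→6, 5→7, 6→4, 7→1]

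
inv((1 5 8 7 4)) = (1 4 7 8 5)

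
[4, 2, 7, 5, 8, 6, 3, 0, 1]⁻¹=[7, 8, 1, 6, 0, 3, 5, 2, 4]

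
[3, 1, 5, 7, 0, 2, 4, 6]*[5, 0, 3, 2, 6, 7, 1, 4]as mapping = [0→2, 1→0, 2→7, 3→4, 4→5, 5→3, 6→6, 7→1]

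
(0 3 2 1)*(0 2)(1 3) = (0 1 2 3)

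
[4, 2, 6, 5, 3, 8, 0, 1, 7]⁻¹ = [6, 7, 1, 4, 0, 3, 2, 8, 5]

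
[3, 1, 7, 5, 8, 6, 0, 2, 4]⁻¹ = [6, 1, 7, 0, 8, 3, 5, 2, 4]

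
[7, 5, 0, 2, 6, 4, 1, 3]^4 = [0, 1, 2, 3, 4, 5, 6, 7]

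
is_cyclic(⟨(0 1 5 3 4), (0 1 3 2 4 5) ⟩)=no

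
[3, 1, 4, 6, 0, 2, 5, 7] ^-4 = [6, 1, 0, 5, 3, 4, 2, 7] 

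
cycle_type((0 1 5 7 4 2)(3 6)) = 2.6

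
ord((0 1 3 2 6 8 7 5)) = 8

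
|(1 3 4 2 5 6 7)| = 7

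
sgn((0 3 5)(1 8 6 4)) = -1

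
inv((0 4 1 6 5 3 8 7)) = (0 7 8 3 5 6 1 4)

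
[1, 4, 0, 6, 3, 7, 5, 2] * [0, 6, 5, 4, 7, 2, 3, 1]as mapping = [0→6, 1→7, 2→0, 3→3, 4→4, 5→1, 6→2, 7→5]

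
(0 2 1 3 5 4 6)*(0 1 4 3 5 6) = (0 2 4)(1 5 3 6)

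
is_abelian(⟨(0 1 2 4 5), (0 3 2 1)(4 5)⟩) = no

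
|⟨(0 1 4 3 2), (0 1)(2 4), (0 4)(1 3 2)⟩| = 120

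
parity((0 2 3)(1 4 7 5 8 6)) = odd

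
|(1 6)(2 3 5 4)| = 4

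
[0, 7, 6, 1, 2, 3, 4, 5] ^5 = [0, 7, 4, 1, 6, 3, 2, 5] 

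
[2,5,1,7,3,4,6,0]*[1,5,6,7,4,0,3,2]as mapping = [0→6,1→0,2→5,3→2,4→7,5→4,6→3,7→1]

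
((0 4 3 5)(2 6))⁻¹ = (0 5 3 4)(2 6)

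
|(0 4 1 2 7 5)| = 6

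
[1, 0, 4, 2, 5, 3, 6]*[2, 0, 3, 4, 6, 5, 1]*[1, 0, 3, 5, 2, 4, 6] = [1, 3, 6, 5, 4, 2, 0]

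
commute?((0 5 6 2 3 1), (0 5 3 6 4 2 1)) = no:(0 5 6 2 3 1) * (0 5 3 6 4 2 1) = (0 3)(1 5 4 2 6), (0 5 3 6 4 2 1) * (0 5 6 2 3 1) = (0 6 4 3 2)(1 5)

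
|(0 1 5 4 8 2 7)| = 7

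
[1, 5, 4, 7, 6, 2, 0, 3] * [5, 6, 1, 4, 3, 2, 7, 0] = [6, 2, 3, 0, 7, 1, 5, 4]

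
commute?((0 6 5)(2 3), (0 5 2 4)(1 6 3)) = no:(0 6 5)(2 3)*(0 5 2 4)(1 6 3) = (0 3 4)(1 6 2), (0 5 2 4)(1 6 3)*(0 6 5)(2 3) = (1 5 3)(2 4 6)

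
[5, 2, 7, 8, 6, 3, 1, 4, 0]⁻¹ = [8, 6, 1, 5, 7, 0, 4, 2, 3]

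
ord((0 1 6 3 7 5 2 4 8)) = 9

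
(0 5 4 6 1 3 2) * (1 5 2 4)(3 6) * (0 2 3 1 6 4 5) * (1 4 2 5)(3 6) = (0 6)(1 2 5 3)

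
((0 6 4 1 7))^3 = (0 1 6 7 4)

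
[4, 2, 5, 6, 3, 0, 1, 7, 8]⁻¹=[5, 6, 1, 4, 0, 2, 3, 7, 8]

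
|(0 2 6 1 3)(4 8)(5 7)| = 10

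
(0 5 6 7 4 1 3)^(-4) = (0 7 3 6 1 5 4)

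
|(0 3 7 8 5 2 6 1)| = 8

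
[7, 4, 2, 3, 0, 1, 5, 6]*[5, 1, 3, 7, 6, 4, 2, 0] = [0, 6, 3, 7, 5, 1, 4, 2]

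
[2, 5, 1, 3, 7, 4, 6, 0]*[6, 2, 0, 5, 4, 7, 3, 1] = [0, 7, 2, 5, 1, 4, 3, 6]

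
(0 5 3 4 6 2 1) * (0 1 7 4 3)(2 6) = (0 5)(2 7 4)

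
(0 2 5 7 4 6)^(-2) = (0 4 5)(2 6 7)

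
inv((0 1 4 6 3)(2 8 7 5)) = (0 3 6 4 1)(2 5 7 8)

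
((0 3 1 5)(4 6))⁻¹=(0 5 1 3)(4 6)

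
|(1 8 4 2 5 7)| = 6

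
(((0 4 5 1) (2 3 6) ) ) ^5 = (0 4 5 1) (2 6 3) 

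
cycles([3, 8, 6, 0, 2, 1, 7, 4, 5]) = (0 3)(1 8 5)(2 6 7 4)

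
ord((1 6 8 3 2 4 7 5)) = 8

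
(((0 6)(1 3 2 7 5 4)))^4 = (1 5 2)(3 4 7)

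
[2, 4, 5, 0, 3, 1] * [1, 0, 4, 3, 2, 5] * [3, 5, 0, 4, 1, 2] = [1, 0, 2, 5, 4, 3]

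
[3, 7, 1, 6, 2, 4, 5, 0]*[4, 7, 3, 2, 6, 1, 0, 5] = [2, 5, 7, 0, 3, 6, 1, 4]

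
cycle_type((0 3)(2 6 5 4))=2.4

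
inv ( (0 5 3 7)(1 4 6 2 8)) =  (0 7 3 5)(1 8 2 6 4)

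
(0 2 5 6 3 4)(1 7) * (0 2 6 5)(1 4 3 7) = (0 6 7 4 2)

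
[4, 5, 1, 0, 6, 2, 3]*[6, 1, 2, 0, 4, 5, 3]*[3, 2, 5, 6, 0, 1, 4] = [0, 1, 2, 4, 6, 5, 3] 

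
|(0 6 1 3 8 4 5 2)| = 8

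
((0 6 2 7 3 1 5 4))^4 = (0 3)(1 6)(2 5)(4 7)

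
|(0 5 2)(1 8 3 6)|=12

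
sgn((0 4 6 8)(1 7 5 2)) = 1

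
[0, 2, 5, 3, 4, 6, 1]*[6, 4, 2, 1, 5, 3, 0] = [6, 2, 3, 1, 5, 0, 4]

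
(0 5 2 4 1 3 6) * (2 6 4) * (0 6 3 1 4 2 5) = (2 5 3)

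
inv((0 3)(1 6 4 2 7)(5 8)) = (0 3)(1 7 2 4 6)(5 8)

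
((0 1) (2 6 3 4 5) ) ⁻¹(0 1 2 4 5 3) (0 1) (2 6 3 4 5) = (0 6 5 2 4 1) 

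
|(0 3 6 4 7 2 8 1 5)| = 9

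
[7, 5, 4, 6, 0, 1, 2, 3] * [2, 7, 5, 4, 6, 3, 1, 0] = [0, 3, 6, 1, 2, 7, 5, 4]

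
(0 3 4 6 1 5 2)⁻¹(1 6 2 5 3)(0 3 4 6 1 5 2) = (0 2 4 5 1)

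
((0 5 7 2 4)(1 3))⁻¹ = (0 4 2 7 5)(1 3)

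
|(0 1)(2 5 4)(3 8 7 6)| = 12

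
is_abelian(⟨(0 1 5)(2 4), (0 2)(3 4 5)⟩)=no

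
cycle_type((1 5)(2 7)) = 2^2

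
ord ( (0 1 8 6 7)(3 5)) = 10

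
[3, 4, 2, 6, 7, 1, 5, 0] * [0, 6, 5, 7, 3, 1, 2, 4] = [7, 3, 5, 2, 4, 6, 1, 0] 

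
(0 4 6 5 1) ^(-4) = (0 4 6 5 1) 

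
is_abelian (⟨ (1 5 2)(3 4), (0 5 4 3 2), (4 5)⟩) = no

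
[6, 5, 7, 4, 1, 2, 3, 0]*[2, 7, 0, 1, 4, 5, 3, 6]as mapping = [0→3, 1→5, 2→6, 3→4, 4→7, 5→0, 6→1, 7→2]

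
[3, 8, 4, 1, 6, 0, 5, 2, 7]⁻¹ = [5, 3, 7, 0, 2, 6, 4, 8, 1]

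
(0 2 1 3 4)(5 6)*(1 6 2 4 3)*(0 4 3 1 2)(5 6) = (0 3 1 2 5)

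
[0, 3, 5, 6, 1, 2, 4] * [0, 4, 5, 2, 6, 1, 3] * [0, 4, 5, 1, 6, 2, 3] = [0, 5, 4, 1, 6, 2, 3]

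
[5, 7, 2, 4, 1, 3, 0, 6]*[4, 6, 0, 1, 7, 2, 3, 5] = [2, 5, 0, 7, 6, 1, 4, 3]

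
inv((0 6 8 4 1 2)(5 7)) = (0 2 1 4 8 6)(5 7)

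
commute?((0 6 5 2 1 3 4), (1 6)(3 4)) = no:(0 6 5 2 1 3 4) * (1 6)(3 4) = (0 1 4)(2 6 5), (1 6)(3 4) * (0 6 5 2 1 3 4) = (0 6 3)(1 5 2)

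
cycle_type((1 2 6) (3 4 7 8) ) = 3.4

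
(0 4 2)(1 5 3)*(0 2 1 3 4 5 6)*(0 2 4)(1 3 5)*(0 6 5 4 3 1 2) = (0 2 3 4 1 5 6)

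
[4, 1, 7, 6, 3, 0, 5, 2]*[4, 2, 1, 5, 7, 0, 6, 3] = [7, 2, 3, 6, 5, 4, 0, 1]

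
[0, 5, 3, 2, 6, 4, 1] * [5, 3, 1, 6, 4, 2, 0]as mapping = [0→5, 1→2, 2→6, 3→1, 4→0, 5→4, 6→3]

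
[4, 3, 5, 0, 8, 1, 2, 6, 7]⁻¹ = [3, 5, 6, 1, 0, 2, 7, 8, 4]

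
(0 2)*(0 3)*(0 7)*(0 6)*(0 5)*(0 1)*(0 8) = (0 2 3 7 6 5 1 8)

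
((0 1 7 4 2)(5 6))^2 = (0 7 2 1 4)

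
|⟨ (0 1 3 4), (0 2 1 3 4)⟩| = 120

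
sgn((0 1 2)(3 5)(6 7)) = 1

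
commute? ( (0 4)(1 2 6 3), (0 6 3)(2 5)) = no: (0 4)(1 2 6 3)*(0 6 3)(2 5) = (0 4 6)(1 5 2 3), (0 6 3)(2 5)*(0 4)(1 2 6 3) = (0 3 4)(1 2 5 6)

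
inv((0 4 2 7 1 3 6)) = (0 6 3 1 7 2 4)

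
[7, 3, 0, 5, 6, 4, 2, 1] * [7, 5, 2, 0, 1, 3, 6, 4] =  [4, 0, 7, 3, 6, 1, 2, 5]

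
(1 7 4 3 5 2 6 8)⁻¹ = (1 8 6 2 5 3 4 7)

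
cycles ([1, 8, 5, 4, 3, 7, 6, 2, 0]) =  (0 1 8)(2 5 7)(3 4)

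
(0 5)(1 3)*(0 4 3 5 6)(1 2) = (0 6)(1 5 4 3 2)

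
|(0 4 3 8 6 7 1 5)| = 8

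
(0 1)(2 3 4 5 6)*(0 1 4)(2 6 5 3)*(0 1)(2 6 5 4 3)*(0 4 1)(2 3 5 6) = (0 5 1 4 3)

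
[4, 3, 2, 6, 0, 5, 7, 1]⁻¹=[4, 7, 2, 1, 0, 5, 3, 6]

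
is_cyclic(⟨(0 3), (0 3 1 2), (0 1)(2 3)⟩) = no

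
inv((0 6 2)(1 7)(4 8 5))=(0 2 6)(1 7)(4 5 8)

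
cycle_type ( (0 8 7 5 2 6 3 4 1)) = 9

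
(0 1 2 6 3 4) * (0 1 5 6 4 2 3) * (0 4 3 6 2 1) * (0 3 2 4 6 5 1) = (0 1 5 4 3) 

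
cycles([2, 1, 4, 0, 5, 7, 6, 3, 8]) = (0 2 4 5 7 3) 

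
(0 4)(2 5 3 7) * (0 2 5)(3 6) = (0 4 2)(3 7 5 6)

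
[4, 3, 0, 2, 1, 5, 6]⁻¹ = [2, 4, 3, 1, 0, 5, 6]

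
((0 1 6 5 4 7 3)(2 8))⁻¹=(0 3 7 4 5 6 1)(2 8)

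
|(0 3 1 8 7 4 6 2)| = 8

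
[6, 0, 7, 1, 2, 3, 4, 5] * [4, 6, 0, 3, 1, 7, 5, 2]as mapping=[0→5, 1→4, 2→2, 3→6, 4→0, 5→3, 6→1, 7→7]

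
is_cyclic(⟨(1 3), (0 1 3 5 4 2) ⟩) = no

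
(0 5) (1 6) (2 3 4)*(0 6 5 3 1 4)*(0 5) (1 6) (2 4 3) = (0 2 6 3 5 1) 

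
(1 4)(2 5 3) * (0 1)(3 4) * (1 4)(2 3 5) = (0 4)(1 5)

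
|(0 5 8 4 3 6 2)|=7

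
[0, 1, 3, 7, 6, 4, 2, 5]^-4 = [0, 1, 7, 5, 2, 6, 3, 4]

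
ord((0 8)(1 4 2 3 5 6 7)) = 14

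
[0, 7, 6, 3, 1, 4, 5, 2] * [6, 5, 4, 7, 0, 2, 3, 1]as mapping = [0→6, 1→1, 2→3, 3→7, 4→5, 5→0, 6→2, 7→4]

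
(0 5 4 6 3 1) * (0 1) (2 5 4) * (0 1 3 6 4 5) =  (0 5 2) (1 3) 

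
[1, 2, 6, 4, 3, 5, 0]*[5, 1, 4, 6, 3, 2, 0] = [1, 4, 0, 3, 6, 2, 5]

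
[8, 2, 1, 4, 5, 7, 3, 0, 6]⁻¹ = [7, 2, 1, 6, 3, 4, 8, 5, 0]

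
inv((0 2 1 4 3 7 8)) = (0 8 7 3 4 1 2)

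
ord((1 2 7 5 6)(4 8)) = 10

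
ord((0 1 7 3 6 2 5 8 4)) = 9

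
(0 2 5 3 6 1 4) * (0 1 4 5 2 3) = (0 3 6 4 1 5)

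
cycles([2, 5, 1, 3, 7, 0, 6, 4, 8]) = (0 2 1 5)(4 7)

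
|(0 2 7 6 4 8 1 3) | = 8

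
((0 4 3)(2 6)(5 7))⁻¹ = (0 3 4)(2 6)(5 7)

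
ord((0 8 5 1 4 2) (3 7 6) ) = 6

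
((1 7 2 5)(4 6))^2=(1 2)(5 7)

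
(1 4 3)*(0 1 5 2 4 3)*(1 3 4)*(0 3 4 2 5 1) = (0 4 3 1 2)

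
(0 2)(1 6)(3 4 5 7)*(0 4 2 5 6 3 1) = (0 5 7 1 3 2 4 6)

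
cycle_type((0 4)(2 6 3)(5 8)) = 2^2.3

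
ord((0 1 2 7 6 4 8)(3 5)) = 14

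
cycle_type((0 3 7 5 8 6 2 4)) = 8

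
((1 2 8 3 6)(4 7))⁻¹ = (1 6 3 8 2)(4 7)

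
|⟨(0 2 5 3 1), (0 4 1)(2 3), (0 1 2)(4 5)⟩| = 720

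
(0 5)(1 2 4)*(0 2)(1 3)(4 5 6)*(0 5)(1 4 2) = (0 6 2)(1 5)(3 4)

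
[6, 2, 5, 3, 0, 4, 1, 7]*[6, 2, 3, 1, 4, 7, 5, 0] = [5, 3, 7, 1, 6, 4, 2, 0]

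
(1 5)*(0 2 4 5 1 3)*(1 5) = (0 2 4 1 5 3)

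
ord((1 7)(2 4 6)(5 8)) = 6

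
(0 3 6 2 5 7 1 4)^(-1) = (0 4 1 7 5 2 6 3)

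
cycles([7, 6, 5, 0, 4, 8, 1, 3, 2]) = (0 7 3)(1 6)(2 5 8)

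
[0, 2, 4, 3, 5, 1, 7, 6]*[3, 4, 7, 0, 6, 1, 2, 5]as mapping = [0→3, 1→7, 2→6, 3→0, 4→1, 5→4, 6→5, 7→2]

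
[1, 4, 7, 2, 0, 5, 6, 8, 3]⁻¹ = [4, 0, 3, 8, 1, 5, 6, 2, 7]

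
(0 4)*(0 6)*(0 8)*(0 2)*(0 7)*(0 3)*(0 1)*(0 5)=(0 4 6 8 2 7 3 1 5)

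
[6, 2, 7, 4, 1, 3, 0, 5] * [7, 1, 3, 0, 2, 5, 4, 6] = [4, 3, 6, 2, 1, 0, 7, 5]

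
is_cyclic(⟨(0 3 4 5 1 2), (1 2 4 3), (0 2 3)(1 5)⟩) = no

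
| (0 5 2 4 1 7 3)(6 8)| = 14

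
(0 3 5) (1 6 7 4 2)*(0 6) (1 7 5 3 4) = (0 4 2 7 1) (5 6) 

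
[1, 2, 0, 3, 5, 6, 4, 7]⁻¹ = [2, 0, 1, 3, 6, 4, 5, 7]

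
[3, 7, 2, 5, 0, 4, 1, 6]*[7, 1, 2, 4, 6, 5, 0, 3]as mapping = [0→4, 1→3, 2→2, 3→5, 4→7, 5→6, 6→1, 7→0]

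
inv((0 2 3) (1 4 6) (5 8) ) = (0 3 2) (1 6 4) (5 8) 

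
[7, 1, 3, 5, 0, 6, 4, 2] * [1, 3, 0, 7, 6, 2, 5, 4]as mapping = [0→4, 1→3, 2→7, 3→2, 4→1, 5→5, 6→6, 7→0]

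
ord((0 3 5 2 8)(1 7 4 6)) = 20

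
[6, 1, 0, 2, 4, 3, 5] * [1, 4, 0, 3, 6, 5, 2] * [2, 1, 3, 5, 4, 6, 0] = [3, 4, 1, 2, 0, 5, 6]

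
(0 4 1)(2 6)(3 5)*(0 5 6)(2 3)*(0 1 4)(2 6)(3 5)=(1 3 2)(5 6)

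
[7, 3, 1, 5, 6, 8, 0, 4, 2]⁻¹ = [6, 2, 8, 1, 7, 3, 4, 0, 5]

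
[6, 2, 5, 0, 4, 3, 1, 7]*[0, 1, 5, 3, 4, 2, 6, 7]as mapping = [0→6, 1→5, 2→2, 3→0, 4→4, 5→3, 6→1, 7→7]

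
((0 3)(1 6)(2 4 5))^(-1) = (0 3)(1 6)(2 5 4)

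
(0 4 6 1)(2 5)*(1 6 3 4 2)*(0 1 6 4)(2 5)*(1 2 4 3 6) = (0 5 1 2 4 6 3)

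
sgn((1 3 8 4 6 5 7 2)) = -1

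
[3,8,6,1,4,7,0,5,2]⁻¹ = [6,3,8,0,4,7,2,5,1]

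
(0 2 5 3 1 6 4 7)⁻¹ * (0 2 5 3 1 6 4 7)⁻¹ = (0 4 1 5)(2 7 6 3)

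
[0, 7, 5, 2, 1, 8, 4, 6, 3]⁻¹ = [0, 4, 3, 8, 6, 2, 7, 1, 5]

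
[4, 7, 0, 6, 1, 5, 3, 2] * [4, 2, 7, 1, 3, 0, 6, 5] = [3, 5, 4, 6, 2, 0, 1, 7]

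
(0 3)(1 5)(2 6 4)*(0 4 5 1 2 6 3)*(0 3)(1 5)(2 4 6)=(0 3 6 1 5 4 2)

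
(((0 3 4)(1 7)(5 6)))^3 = (1 7)(5 6)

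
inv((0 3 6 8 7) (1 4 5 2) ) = (0 7 8 6 3) (1 2 5 4) 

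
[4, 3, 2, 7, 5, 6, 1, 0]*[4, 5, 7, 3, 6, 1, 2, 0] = [6, 3, 7, 0, 1, 2, 5, 4]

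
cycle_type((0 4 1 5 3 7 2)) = 7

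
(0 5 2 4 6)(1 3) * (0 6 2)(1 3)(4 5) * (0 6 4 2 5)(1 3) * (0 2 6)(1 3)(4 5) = (0 6 5)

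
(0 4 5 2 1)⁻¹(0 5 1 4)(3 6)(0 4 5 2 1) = (0 5 4 2)(3 6)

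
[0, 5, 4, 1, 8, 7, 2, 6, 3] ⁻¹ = [0, 3, 6, 8, 2, 1, 7, 5, 4] 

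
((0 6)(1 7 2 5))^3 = (0 6)(1 5 2 7)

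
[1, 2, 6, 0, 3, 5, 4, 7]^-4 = [2, 6, 4, 1, 0, 5, 3, 7]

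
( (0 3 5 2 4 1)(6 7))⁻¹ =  (0 1 4 2 5 3)(6 7)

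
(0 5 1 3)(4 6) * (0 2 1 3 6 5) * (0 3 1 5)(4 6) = (0 3 2 5 1 4)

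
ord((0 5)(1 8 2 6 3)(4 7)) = 10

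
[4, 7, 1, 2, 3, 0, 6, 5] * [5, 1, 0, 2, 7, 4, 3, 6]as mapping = [0→7, 1→6, 2→1, 3→0, 4→2, 5→5, 6→3, 7→4]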